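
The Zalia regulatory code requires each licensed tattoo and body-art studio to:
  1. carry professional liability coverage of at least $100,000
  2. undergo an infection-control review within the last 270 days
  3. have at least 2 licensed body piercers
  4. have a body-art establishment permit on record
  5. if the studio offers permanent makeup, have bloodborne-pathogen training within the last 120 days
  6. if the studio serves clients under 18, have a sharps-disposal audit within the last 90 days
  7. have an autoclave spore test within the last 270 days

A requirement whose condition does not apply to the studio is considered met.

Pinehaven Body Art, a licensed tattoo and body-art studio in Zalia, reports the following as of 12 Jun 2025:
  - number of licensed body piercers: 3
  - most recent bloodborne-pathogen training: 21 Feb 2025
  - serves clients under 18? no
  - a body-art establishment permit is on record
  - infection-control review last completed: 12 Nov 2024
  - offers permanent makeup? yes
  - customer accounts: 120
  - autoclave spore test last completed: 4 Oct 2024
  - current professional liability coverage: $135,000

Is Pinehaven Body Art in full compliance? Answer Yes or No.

Yes

1. professional liability coverage $135,000 ≥ $100,000 → met
2. infection-control review 212 days ago vs limit 270 → met
3. licensed body piercers 3 ≥ 2 → met
4. body-art establishment permit present → met
5. condition 'offers permanent makeup' holds; bloodborne-pathogen training 111 days ago vs limit 120 → met
6. condition 'serves clients under 18' does not hold → requirement n/a → met
7. autoclave spore test 251 days ago vs limit 270 → met
All met.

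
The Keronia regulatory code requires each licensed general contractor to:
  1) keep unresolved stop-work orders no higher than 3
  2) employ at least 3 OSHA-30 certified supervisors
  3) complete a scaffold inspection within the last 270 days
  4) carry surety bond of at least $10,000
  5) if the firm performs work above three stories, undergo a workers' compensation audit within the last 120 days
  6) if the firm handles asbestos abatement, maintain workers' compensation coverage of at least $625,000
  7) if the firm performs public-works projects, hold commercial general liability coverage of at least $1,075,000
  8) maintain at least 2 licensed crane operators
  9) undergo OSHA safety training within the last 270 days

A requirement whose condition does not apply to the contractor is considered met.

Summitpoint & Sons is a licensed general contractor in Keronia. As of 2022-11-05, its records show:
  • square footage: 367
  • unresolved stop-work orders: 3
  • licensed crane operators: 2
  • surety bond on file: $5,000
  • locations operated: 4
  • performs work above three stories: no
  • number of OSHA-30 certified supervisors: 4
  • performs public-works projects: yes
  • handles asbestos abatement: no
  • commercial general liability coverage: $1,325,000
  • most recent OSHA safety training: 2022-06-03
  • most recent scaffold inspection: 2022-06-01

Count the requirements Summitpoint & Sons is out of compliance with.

1

1. unresolved stop-work orders 3 ≤ 3 → met
2. OSHA-30 certified supervisors 4 ≥ 3 → met
3. scaffold inspection 157 days ago vs limit 270 → met
4. surety bond $5,000 < $10,000 → not met
5. condition 'performs work above three stories' does not hold → requirement n/a → met
6. condition 'handles asbestos abatement' does not hold → requirement n/a → met
7. condition 'performs public-works projects' holds; commercial general liability coverage $1,325,000 ≥ $1,075,000 → met
8. licensed crane operators 2 ≥ 2 → met
9. OSHA safety training 155 days ago vs limit 270 → met
Not met: 1 of 9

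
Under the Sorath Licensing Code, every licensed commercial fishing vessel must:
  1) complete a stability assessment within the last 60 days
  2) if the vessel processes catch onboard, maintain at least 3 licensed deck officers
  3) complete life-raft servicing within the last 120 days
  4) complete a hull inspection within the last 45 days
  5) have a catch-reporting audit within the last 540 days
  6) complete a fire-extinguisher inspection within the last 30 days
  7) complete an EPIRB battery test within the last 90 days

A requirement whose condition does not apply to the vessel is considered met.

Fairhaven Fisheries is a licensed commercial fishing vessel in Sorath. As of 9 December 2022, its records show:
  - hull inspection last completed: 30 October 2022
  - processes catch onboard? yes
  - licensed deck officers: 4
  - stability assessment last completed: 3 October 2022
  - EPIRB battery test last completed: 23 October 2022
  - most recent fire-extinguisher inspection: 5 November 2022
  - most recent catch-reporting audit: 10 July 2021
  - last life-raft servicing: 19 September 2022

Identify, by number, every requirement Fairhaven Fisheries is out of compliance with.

1. stability assessment 67 days ago vs limit 60 → not met
2. condition 'processes catch onboard' holds; licensed deck officers 4 ≥ 3 → met
3. life-raft servicing 81 days ago vs limit 120 → met
4. hull inspection 40 days ago vs limit 45 → met
5. catch-reporting audit 517 days ago vs limit 540 → met
6. fire-extinguisher inspection 34 days ago vs limit 30 → not met
7. EPIRB battery test 47 days ago vs limit 90 → met
Not met: 1, 6

1, 6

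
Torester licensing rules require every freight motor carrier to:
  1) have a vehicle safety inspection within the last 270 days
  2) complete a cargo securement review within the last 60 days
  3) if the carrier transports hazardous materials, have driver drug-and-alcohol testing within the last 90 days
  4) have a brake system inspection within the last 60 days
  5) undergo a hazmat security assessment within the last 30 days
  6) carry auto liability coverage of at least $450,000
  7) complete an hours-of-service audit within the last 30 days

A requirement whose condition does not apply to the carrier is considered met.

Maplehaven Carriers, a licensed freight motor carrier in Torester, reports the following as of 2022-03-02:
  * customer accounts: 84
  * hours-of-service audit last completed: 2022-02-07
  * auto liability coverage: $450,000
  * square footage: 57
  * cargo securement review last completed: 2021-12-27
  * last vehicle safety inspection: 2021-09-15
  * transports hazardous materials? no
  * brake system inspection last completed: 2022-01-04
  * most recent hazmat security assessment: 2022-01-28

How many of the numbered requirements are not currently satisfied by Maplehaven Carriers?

2

1. vehicle safety inspection 168 days ago vs limit 270 → met
2. cargo securement review 65 days ago vs limit 60 → not met
3. condition 'transports hazardous materials' does not hold → requirement n/a → met
4. brake system inspection 57 days ago vs limit 60 → met
5. hazmat security assessment 33 days ago vs limit 30 → not met
6. auto liability coverage $450,000 ≥ $450,000 → met
7. hours-of-service audit 23 days ago vs limit 30 → met
Not met: 2 of 7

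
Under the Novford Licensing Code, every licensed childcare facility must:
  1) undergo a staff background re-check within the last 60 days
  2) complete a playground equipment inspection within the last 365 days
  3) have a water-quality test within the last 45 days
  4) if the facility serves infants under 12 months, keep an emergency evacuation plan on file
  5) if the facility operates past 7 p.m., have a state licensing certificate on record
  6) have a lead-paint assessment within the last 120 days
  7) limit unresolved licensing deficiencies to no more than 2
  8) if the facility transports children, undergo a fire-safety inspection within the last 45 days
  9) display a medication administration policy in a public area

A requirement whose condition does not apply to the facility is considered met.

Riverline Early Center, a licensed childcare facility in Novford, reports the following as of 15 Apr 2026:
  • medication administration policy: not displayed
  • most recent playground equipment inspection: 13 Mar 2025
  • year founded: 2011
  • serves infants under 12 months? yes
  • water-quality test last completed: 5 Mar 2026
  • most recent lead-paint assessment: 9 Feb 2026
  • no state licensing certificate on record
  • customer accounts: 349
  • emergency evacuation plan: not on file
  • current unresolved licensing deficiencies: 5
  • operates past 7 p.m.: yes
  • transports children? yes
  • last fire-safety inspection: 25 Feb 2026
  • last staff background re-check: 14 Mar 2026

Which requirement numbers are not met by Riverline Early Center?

2, 4, 5, 7, 8, 9

1. staff background re-check 32 days ago vs limit 60 → met
2. playground equipment inspection 398 days ago vs limit 365 → not met
3. water-quality test 41 days ago vs limit 45 → met
4. condition 'serves infants under 12 months' holds; emergency evacuation plan absent → not met
5. condition 'operates past 7 p.m.' holds; state licensing certificate absent → not met
6. lead-paint assessment 65 days ago vs limit 120 → met
7. unresolved licensing deficiencies 5 > 2 → not met
8. condition 'transports children' holds; fire-safety inspection 49 days ago vs limit 45 → not met
9. medication administration policy absent → not met
Not met: 2, 4, 5, 7, 8, 9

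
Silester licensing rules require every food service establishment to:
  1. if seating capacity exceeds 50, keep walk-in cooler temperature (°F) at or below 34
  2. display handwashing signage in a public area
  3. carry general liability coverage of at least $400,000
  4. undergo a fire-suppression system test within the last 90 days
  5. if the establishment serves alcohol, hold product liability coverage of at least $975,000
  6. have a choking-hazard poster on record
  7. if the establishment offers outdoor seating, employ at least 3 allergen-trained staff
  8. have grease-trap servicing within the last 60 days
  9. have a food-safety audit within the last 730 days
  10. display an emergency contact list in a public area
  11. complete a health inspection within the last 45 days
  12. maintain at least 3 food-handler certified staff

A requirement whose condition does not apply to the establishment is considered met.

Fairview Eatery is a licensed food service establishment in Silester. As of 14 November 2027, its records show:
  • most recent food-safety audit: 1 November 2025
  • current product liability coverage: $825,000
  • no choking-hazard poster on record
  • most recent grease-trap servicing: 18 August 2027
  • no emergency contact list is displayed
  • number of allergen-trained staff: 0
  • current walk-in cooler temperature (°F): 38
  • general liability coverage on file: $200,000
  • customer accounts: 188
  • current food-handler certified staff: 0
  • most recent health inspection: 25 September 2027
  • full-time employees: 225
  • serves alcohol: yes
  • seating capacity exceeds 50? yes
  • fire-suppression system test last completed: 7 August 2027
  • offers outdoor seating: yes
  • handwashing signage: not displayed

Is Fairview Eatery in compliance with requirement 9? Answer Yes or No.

No

9. food-safety audit 743 days ago vs limit 730 → not met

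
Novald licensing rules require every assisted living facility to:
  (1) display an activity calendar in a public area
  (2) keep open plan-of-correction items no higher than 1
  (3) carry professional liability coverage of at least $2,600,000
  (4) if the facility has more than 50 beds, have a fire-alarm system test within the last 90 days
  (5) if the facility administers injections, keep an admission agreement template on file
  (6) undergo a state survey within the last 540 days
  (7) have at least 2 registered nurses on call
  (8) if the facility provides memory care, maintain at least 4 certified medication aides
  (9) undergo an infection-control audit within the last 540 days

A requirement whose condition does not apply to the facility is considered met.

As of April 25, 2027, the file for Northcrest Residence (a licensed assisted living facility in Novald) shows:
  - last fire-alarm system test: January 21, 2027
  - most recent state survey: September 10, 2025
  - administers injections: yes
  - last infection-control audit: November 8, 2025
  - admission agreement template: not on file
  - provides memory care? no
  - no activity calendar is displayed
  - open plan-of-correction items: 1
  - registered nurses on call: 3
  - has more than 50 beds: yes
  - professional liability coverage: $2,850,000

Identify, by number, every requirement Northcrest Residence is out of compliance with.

1. activity calendar absent → not met
2. open plan-of-correction items 1 ≤ 1 → met
3. professional liability coverage $2,850,000 ≥ $2,600,000 → met
4. condition 'has more than 50 beds' holds; fire-alarm system test 94 days ago vs limit 90 → not met
5. condition 'administers injections' holds; admission agreement template absent → not met
6. state survey 592 days ago vs limit 540 → not met
7. registered nurses on call 3 ≥ 2 → met
8. condition 'provides memory care' does not hold → requirement n/a → met
9. infection-control audit 533 days ago vs limit 540 → met
Not met: 1, 4, 5, 6

1, 4, 5, 6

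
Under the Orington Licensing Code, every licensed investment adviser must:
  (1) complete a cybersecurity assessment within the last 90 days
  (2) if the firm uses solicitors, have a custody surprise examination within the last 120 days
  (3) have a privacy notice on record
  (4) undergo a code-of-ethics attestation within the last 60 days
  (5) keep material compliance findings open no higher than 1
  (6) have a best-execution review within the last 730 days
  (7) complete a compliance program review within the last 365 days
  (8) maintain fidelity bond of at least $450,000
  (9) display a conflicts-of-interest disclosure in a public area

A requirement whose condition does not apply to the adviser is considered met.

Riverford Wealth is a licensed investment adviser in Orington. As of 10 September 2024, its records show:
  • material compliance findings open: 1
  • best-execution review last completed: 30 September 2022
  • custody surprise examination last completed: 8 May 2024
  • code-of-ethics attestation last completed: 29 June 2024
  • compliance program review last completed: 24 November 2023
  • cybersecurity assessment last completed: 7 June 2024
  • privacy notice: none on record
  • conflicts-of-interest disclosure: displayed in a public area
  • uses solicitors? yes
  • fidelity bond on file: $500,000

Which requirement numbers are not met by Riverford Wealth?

1, 2, 3, 4

1. cybersecurity assessment 95 days ago vs limit 90 → not met
2. condition 'uses solicitors' holds; custody surprise examination 125 days ago vs limit 120 → not met
3. privacy notice absent → not met
4. code-of-ethics attestation 73 days ago vs limit 60 → not met
5. material compliance findings open 1 ≤ 1 → met
6. best-execution review 711 days ago vs limit 730 → met
7. compliance program review 291 days ago vs limit 365 → met
8. fidelity bond $500,000 ≥ $450,000 → met
9. conflicts-of-interest disclosure present → met
Not met: 1, 2, 3, 4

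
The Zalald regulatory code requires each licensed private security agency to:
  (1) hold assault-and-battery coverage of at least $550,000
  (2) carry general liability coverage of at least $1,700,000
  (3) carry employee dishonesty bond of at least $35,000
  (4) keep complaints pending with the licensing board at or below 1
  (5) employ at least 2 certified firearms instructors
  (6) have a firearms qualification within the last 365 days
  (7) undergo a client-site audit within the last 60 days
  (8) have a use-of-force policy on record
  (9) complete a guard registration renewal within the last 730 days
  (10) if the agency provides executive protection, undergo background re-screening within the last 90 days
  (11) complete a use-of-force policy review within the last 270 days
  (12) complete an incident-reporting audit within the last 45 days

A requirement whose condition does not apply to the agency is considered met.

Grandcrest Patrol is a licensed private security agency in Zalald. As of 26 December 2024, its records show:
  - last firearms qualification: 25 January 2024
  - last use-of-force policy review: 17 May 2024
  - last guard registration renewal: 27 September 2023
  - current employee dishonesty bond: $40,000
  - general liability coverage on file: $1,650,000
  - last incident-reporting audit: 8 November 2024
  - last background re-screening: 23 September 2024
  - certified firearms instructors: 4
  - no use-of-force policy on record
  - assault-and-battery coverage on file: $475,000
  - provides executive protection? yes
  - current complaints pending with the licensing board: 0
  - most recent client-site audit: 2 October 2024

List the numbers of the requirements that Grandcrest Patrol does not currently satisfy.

1, 2, 7, 8, 10, 12

1. assault-and-battery coverage $475,000 < $550,000 → not met
2. general liability coverage $1,650,000 < $1,700,000 → not met
3. employee dishonesty bond $40,000 ≥ $35,000 → met
4. complaints pending with the licensing board 0 ≤ 1 → met
5. certified firearms instructors 4 ≥ 2 → met
6. firearms qualification 336 days ago vs limit 365 → met
7. client-site audit 85 days ago vs limit 60 → not met
8. use-of-force policy absent → not met
9. guard registration renewal 456 days ago vs limit 730 → met
10. condition 'provides executive protection' holds; background re-screening 94 days ago vs limit 90 → not met
11. use-of-force policy review 223 days ago vs limit 270 → met
12. incident-reporting audit 48 days ago vs limit 45 → not met
Not met: 1, 2, 7, 8, 10, 12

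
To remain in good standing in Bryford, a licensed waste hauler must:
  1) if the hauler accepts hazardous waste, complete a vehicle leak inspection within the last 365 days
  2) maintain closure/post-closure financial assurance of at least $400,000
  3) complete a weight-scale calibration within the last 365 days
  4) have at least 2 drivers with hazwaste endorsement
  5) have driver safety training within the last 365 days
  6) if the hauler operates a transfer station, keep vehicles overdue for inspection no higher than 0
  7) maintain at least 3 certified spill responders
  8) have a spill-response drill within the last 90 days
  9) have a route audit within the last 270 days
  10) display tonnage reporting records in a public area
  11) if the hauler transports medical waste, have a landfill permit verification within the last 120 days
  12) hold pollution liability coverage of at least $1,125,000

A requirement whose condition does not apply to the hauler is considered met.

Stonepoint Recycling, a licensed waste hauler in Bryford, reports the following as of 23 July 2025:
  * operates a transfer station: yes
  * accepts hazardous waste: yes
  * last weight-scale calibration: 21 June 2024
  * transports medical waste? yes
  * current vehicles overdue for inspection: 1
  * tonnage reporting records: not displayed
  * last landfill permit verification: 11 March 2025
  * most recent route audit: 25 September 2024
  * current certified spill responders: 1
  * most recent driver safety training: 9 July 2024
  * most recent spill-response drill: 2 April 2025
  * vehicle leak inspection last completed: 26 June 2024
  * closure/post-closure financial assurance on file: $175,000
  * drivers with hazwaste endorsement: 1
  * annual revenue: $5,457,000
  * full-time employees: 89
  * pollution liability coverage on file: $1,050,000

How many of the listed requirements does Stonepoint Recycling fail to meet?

12

1. condition 'accepts hazardous waste' holds; vehicle leak inspection 392 days ago vs limit 365 → not met
2. closure/post-closure financial assurance $175,000 < $400,000 → not met
3. weight-scale calibration 397 days ago vs limit 365 → not met
4. drivers with hazwaste endorsement 1 < 2 → not met
5. driver safety training 379 days ago vs limit 365 → not met
6. condition 'operates a transfer station' holds; vehicles overdue for inspection 1 > 0 → not met
7. certified spill responders 1 < 3 → not met
8. spill-response drill 112 days ago vs limit 90 → not met
9. route audit 301 days ago vs limit 270 → not met
10. tonnage reporting records absent → not met
11. condition 'transports medical waste' holds; landfill permit verification 134 days ago vs limit 120 → not met
12. pollution liability coverage $1,050,000 < $1,125,000 → not met
Not met: 12 of 12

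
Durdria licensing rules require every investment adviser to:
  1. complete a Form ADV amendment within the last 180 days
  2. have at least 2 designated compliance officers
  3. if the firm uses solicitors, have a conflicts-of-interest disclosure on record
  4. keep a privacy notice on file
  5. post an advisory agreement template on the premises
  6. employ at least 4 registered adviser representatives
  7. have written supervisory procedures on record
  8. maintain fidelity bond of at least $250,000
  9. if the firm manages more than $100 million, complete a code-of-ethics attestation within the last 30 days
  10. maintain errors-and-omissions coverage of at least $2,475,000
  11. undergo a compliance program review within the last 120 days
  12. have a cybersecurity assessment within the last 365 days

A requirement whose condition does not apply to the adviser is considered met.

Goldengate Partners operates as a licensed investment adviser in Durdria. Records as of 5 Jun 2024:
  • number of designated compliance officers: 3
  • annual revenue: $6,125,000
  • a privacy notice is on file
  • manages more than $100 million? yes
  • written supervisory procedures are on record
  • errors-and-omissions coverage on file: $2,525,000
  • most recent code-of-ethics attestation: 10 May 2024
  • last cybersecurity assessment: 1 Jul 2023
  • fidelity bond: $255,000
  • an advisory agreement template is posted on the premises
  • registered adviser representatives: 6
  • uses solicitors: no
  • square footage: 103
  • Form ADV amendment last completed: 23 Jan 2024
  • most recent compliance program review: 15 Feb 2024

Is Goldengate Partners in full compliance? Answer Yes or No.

1. Form ADV amendment 134 days ago vs limit 180 → met
2. designated compliance officers 3 ≥ 2 → met
3. condition 'uses solicitors' does not hold → requirement n/a → met
4. privacy notice present → met
5. advisory agreement template present → met
6. registered adviser representatives 6 ≥ 4 → met
7. written supervisory procedures present → met
8. fidelity bond $255,000 ≥ $250,000 → met
9. condition 'manages more than $100 million' holds; code-of-ethics attestation 26 days ago vs limit 30 → met
10. errors-and-omissions coverage $2,525,000 ≥ $2,475,000 → met
11. compliance program review 111 days ago vs limit 120 → met
12. cybersecurity assessment 340 days ago vs limit 365 → met
All met.

Yes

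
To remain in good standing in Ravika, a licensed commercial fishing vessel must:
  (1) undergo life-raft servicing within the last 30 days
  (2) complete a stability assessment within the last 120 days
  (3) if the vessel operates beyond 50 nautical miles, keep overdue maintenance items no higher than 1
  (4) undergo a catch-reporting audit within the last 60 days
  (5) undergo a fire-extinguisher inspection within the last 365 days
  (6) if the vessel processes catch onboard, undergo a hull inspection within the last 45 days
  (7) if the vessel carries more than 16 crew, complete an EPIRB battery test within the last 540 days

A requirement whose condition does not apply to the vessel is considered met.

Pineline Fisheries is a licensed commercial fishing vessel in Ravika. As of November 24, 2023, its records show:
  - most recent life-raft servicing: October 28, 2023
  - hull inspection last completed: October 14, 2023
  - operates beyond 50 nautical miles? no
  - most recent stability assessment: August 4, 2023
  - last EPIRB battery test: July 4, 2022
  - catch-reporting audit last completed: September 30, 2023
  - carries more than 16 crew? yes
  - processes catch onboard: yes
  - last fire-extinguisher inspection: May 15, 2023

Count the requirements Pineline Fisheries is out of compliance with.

1. life-raft servicing 27 days ago vs limit 30 → met
2. stability assessment 112 days ago vs limit 120 → met
3. condition 'operates beyond 50 nautical miles' does not hold → requirement n/a → met
4. catch-reporting audit 55 days ago vs limit 60 → met
5. fire-extinguisher inspection 193 days ago vs limit 365 → met
6. condition 'processes catch onboard' holds; hull inspection 41 days ago vs limit 45 → met
7. condition 'carries more than 16 crew' holds; EPIRB battery test 508 days ago vs limit 540 → met
Not met: 0 of 7

0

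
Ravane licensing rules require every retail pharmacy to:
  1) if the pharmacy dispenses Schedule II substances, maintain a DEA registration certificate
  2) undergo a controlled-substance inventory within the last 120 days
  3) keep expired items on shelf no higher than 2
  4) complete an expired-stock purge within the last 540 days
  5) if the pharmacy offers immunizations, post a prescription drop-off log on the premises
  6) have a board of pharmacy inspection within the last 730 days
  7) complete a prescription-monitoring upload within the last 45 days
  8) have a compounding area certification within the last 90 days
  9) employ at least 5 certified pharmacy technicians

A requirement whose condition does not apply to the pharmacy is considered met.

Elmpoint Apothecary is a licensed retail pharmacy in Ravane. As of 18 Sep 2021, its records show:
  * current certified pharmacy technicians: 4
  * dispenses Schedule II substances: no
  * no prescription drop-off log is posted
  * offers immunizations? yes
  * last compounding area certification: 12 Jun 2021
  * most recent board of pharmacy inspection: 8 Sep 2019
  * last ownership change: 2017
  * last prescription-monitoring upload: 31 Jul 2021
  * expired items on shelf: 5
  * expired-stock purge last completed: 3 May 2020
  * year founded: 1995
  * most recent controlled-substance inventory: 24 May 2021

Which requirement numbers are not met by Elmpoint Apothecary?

3, 5, 6, 7, 8, 9

1. condition 'dispenses Schedule II substances' does not hold → requirement n/a → met
2. controlled-substance inventory 117 days ago vs limit 120 → met
3. expired items on shelf 5 > 2 → not met
4. expired-stock purge 503 days ago vs limit 540 → met
5. condition 'offers immunizations' holds; prescription drop-off log absent → not met
6. board of pharmacy inspection 741 days ago vs limit 730 → not met
7. prescription-monitoring upload 49 days ago vs limit 45 → not met
8. compounding area certification 98 days ago vs limit 90 → not met
9. certified pharmacy technicians 4 < 5 → not met
Not met: 3, 5, 6, 7, 8, 9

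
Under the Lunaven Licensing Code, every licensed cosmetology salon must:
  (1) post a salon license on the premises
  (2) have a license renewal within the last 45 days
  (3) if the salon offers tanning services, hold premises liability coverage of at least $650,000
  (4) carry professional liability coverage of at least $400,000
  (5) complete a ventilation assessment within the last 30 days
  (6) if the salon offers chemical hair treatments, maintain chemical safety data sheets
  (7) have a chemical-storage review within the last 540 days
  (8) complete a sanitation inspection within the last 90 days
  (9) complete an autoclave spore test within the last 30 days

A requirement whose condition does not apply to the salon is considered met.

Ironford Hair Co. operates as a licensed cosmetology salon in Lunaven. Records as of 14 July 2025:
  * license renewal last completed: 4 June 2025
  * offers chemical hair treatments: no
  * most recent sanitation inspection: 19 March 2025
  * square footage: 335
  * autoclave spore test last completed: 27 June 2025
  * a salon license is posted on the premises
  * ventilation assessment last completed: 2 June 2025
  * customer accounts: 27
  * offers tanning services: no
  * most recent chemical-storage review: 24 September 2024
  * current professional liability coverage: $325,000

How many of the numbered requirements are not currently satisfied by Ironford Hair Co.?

1. salon license present → met
2. license renewal 40 days ago vs limit 45 → met
3. condition 'offers tanning services' does not hold → requirement n/a → met
4. professional liability coverage $325,000 < $400,000 → not met
5. ventilation assessment 42 days ago vs limit 30 → not met
6. condition 'offers chemical hair treatments' does not hold → requirement n/a → met
7. chemical-storage review 293 days ago vs limit 540 → met
8. sanitation inspection 117 days ago vs limit 90 → not met
9. autoclave spore test 17 days ago vs limit 30 → met
Not met: 3 of 9

3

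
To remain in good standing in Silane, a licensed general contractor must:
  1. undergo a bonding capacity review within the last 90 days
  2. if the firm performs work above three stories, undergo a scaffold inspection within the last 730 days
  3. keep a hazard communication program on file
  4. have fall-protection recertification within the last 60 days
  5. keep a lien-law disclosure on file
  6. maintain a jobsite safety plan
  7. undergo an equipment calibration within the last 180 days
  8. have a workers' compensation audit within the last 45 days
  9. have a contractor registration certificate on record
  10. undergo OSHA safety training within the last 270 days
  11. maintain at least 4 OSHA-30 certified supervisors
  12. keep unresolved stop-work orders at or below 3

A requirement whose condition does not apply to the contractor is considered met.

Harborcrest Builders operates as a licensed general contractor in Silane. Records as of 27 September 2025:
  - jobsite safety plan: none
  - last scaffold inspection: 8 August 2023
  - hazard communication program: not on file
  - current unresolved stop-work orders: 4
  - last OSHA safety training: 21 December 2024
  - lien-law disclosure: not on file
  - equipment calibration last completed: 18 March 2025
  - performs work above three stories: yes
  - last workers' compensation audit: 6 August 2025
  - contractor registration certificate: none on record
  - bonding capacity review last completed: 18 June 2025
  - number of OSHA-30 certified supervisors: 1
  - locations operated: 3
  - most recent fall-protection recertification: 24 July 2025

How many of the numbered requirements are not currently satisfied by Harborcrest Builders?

12

1. bonding capacity review 101 days ago vs limit 90 → not met
2. condition 'performs work above three stories' holds; scaffold inspection 781 days ago vs limit 730 → not met
3. hazard communication program absent → not met
4. fall-protection recertification 65 days ago vs limit 60 → not met
5. lien-law disclosure absent → not met
6. jobsite safety plan absent → not met
7. equipment calibration 193 days ago vs limit 180 → not met
8. workers' compensation audit 52 days ago vs limit 45 → not met
9. contractor registration certificate absent → not met
10. OSHA safety training 280 days ago vs limit 270 → not met
11. OSHA-30 certified supervisors 1 < 4 → not met
12. unresolved stop-work orders 4 > 3 → not met
Not met: 12 of 12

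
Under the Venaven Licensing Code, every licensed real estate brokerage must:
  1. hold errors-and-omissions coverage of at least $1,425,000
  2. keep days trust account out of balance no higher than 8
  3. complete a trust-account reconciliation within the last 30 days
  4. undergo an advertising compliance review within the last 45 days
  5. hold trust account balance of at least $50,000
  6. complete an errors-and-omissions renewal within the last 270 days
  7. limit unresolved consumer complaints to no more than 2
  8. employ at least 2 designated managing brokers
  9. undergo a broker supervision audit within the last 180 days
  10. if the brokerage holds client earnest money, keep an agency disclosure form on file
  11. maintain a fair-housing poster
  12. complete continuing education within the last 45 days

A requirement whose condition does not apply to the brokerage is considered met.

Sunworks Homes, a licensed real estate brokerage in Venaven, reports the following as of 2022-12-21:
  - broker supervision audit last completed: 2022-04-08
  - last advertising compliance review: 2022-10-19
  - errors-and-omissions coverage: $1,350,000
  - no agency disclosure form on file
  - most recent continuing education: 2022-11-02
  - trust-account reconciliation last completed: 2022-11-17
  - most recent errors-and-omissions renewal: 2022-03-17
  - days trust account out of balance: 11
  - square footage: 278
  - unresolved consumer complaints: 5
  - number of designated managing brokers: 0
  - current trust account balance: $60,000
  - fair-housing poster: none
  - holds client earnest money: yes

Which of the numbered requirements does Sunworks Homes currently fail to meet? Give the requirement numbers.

1. errors-and-omissions coverage $1,350,000 < $1,425,000 → not met
2. days trust account out of balance 11 > 8 → not met
3. trust-account reconciliation 34 days ago vs limit 30 → not met
4. advertising compliance review 63 days ago vs limit 45 → not met
5. trust account balance $60,000 ≥ $50,000 → met
6. errors-and-omissions renewal 279 days ago vs limit 270 → not met
7. unresolved consumer complaints 5 > 2 → not met
8. designated managing brokers 0 < 2 → not met
9. broker supervision audit 257 days ago vs limit 180 → not met
10. condition 'holds client earnest money' holds; agency disclosure form absent → not met
11. fair-housing poster absent → not met
12. continuing education 49 days ago vs limit 45 → not met
Not met: 1, 2, 3, 4, 6, 7, 8, 9, 10, 11, 12

1, 2, 3, 4, 6, 7, 8, 9, 10, 11, 12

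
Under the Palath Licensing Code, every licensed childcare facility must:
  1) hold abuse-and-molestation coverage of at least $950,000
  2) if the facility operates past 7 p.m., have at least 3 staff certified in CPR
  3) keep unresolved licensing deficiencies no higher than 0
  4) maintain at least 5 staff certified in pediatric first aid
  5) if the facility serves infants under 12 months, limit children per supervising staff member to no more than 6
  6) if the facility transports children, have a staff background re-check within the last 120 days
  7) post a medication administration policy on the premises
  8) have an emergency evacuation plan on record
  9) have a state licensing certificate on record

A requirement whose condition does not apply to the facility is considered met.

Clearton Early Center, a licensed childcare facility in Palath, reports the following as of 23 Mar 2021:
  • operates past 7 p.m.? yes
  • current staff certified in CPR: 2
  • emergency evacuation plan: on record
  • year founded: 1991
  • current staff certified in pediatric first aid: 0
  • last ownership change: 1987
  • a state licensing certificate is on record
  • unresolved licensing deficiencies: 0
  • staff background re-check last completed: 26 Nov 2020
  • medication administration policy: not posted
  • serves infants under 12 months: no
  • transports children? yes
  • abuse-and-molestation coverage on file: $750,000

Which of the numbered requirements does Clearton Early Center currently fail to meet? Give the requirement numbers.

1, 2, 4, 7

1. abuse-and-molestation coverage $750,000 < $950,000 → not met
2. condition 'operates past 7 p.m.' holds; staff certified in CPR 2 < 3 → not met
3. unresolved licensing deficiencies 0 ≤ 0 → met
4. staff certified in pediatric first aid 0 < 5 → not met
5. condition 'serves infants under 12 months' does not hold → requirement n/a → met
6. condition 'transports children' holds; staff background re-check 117 days ago vs limit 120 → met
7. medication administration policy absent → not met
8. emergency evacuation plan present → met
9. state licensing certificate present → met
Not met: 1, 2, 4, 7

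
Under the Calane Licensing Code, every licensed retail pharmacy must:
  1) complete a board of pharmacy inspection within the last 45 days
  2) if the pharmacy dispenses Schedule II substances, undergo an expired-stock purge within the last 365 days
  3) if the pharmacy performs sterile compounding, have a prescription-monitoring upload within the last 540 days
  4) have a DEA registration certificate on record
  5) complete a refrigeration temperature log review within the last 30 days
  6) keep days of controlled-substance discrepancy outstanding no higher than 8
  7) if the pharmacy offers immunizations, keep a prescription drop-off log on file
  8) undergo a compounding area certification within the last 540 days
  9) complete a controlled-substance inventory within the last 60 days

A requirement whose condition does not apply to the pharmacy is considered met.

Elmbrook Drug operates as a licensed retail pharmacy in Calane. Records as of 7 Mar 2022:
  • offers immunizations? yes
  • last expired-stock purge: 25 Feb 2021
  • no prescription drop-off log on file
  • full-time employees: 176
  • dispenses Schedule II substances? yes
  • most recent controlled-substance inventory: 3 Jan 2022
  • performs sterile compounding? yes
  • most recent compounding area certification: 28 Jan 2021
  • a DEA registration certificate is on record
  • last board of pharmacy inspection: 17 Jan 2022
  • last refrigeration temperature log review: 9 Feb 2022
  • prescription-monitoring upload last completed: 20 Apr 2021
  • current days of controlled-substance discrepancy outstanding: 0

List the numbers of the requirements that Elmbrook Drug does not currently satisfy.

1, 2, 7, 9

1. board of pharmacy inspection 49 days ago vs limit 45 → not met
2. condition 'dispenses Schedule II substances' holds; expired-stock purge 375 days ago vs limit 365 → not met
3. condition 'performs sterile compounding' holds; prescription-monitoring upload 321 days ago vs limit 540 → met
4. DEA registration certificate present → met
5. refrigeration temperature log review 26 days ago vs limit 30 → met
6. days of controlled-substance discrepancy outstanding 0 ≤ 8 → met
7. condition 'offers immunizations' holds; prescription drop-off log absent → not met
8. compounding area certification 403 days ago vs limit 540 → met
9. controlled-substance inventory 63 days ago vs limit 60 → not met
Not met: 1, 2, 7, 9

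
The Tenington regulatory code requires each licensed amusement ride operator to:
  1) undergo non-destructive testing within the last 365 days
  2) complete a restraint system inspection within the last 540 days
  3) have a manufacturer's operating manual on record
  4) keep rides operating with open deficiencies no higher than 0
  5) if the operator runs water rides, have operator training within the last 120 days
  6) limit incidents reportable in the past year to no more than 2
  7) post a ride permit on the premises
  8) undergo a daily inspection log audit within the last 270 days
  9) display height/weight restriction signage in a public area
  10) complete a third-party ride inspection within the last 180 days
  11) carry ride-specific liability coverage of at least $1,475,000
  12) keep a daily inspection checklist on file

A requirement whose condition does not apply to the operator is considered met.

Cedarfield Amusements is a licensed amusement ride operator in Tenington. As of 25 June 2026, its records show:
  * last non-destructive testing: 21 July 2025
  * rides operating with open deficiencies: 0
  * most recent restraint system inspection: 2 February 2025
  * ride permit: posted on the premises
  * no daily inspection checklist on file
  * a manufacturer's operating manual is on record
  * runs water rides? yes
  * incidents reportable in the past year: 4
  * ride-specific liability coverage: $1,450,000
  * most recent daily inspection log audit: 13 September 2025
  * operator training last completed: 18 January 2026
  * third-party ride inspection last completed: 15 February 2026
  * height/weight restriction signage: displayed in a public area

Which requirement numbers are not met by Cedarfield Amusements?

1. non-destructive testing 339 days ago vs limit 365 → met
2. restraint system inspection 508 days ago vs limit 540 → met
3. manufacturer's operating manual present → met
4. rides operating with open deficiencies 0 ≤ 0 → met
5. condition 'runs water rides' holds; operator training 158 days ago vs limit 120 → not met
6. incidents reportable in the past year 4 > 2 → not met
7. ride permit present → met
8. daily inspection log audit 285 days ago vs limit 270 → not met
9. height/weight restriction signage present → met
10. third-party ride inspection 130 days ago vs limit 180 → met
11. ride-specific liability coverage $1,450,000 < $1,475,000 → not met
12. daily inspection checklist absent → not met
Not met: 5, 6, 8, 11, 12

5, 6, 8, 11, 12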